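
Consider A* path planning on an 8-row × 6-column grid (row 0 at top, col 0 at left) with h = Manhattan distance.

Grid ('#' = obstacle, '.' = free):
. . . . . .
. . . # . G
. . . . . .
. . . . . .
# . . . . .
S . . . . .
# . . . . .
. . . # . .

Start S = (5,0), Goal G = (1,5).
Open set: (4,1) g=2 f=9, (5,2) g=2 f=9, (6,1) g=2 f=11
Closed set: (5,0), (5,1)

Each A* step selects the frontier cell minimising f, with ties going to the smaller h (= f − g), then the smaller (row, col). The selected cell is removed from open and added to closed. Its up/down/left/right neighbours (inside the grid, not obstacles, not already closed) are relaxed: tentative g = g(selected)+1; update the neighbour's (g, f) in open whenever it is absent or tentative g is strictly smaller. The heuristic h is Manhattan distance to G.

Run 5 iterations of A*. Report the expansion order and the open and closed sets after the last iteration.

step 1: expand (4,1) (f=9, h=7) → closed; open now [(3,1) g=3 f=9, (4,2) g=3 f=9, (5,2) g=2 f=9, (6,1) g=2 f=11]
step 2: expand (3,1) (f=9, h=6) → closed; open now [(2,1) g=4 f=9, (3,0) g=4 f=11, (3,2) g=4 f=9, (4,2) g=3 f=9, (5,2) g=2 f=9, (6,1) g=2 f=11]
step 3: expand (2,1) (f=9, h=5) → closed; open now [(1,1) g=5 f=9, (2,0) g=5 f=11, (2,2) g=5 f=9, (3,0) g=4 f=11, (3,2) g=4 f=9, (4,2) g=3 f=9, (5,2) g=2 f=9, (6,1) g=2 f=11]
step 4: expand (1,1) (f=9, h=4) → closed; open now [(0,1) g=6 f=11, (1,0) g=6 f=11, (1,2) g=6 f=9, (2,0) g=5 f=11, (2,2) g=5 f=9, (3,0) g=4 f=11, (3,2) g=4 f=9, (4,2) g=3 f=9, (5,2) g=2 f=9, (6,1) g=2 f=11]
step 5: expand (1,2) (f=9, h=3) → closed; open now [(0,1) g=6 f=11, (0,2) g=7 f=11, (1,0) g=6 f=11, (2,0) g=5 f=11, (2,2) g=5 f=9, (3,0) g=4 f=11, (3,2) g=4 f=9, (4,2) g=3 f=9, (5,2) g=2 f=9, (6,1) g=2 f=11]

order=[(4,1) → (3,1) → (2,1) → (1,1) → (1,2)]; open=[(0,1) g=6 f=11, (0,2) g=7 f=11, (1,0) g=6 f=11, (2,0) g=5 f=11, (2,2) g=5 f=9, (3,0) g=4 f=11, (3,2) g=4 f=9, (4,2) g=3 f=9, (5,2) g=2 f=9, (6,1) g=2 f=11]; closed=[(1,1), (1,2), (2,1), (3,1), (4,1), (5,0), (5,1)]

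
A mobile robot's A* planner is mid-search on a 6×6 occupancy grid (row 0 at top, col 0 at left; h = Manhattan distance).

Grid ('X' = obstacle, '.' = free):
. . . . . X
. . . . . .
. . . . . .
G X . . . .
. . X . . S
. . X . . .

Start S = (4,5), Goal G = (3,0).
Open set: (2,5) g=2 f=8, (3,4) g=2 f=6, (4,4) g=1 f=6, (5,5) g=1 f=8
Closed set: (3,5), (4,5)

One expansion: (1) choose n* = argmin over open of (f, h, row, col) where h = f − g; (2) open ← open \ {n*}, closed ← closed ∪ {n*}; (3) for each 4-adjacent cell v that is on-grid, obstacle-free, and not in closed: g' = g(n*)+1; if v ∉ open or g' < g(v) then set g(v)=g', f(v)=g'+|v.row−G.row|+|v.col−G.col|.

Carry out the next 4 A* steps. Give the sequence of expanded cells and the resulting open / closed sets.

step 1: expand (3,4) (f=6, h=4) → closed; open now [(2,4) g=3 f=8, (2,5) g=2 f=8, (3,3) g=3 f=6, (4,4) g=1 f=6, (5,5) g=1 f=8]
step 2: expand (3,3) (f=6, h=3) → closed; open now [(2,3) g=4 f=8, (2,4) g=3 f=8, (2,5) g=2 f=8, (3,2) g=4 f=6, (4,3) g=4 f=8, (4,4) g=1 f=6, (5,5) g=1 f=8]
step 3: expand (3,2) (f=6, h=2) → closed; open now [(2,2) g=5 f=8, (2,3) g=4 f=8, (2,4) g=3 f=8, (2,5) g=2 f=8, (4,3) g=4 f=8, (4,4) g=1 f=6, (5,5) g=1 f=8]
step 4: expand (4,4) (f=6, h=5) → closed; open now [(2,2) g=5 f=8, (2,3) g=4 f=8, (2,4) g=3 f=8, (2,5) g=2 f=8, (4,3) g=2 f=6, (5,4) g=2 f=8, (5,5) g=1 f=8]

order=[(3,4) → (3,3) → (3,2) → (4,4)]; open=[(2,2) g=5 f=8, (2,3) g=4 f=8, (2,4) g=3 f=8, (2,5) g=2 f=8, (4,3) g=2 f=6, (5,4) g=2 f=8, (5,5) g=1 f=8]; closed=[(3,2), (3,3), (3,4), (3,5), (4,4), (4,5)]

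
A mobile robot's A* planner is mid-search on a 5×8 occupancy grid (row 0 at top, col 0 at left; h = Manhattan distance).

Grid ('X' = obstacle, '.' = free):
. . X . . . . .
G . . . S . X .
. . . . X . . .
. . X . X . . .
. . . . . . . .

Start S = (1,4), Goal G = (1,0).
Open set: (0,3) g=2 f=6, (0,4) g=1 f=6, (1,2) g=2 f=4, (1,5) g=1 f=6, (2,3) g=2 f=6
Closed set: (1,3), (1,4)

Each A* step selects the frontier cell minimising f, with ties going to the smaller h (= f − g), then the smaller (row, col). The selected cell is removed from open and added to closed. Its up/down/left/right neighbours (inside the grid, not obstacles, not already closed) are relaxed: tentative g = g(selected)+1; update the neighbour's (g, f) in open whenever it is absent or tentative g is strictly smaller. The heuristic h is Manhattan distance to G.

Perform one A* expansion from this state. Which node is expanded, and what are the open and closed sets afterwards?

expanded=(1,2); open=[(0,3) g=2 f=6, (0,4) g=1 f=6, (1,1) g=3 f=4, (1,5) g=1 f=6, (2,2) g=3 f=6, (2,3) g=2 f=6]; closed=[(1,2), (1,3), (1,4)]

step 1: expand (1,2) (f=4, h=2) → closed; open now [(0,3) g=2 f=6, (0,4) g=1 f=6, (1,1) g=3 f=4, (1,5) g=1 f=6, (2,2) g=3 f=6, (2,3) g=2 f=6]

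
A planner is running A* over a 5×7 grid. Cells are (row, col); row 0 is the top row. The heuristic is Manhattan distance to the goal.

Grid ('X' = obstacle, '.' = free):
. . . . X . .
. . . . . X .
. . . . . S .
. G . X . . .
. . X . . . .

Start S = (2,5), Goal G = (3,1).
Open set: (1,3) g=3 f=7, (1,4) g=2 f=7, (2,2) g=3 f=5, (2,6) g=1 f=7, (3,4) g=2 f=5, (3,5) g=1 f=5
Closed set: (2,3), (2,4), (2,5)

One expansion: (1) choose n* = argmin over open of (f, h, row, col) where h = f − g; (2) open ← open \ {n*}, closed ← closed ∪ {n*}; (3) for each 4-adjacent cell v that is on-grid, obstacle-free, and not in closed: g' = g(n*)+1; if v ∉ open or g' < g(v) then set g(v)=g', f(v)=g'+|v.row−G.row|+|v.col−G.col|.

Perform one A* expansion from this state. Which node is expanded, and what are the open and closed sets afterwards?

expanded=(2,2); open=[(1,2) g=4 f=7, (1,3) g=3 f=7, (1,4) g=2 f=7, (2,1) g=4 f=5, (2,6) g=1 f=7, (3,2) g=4 f=5, (3,4) g=2 f=5, (3,5) g=1 f=5]; closed=[(2,2), (2,3), (2,4), (2,5)]

step 1: expand (2,2) (f=5, h=2) → closed; open now [(1,2) g=4 f=7, (1,3) g=3 f=7, (1,4) g=2 f=7, (2,1) g=4 f=5, (2,6) g=1 f=7, (3,2) g=4 f=5, (3,4) g=2 f=5, (3,5) g=1 f=5]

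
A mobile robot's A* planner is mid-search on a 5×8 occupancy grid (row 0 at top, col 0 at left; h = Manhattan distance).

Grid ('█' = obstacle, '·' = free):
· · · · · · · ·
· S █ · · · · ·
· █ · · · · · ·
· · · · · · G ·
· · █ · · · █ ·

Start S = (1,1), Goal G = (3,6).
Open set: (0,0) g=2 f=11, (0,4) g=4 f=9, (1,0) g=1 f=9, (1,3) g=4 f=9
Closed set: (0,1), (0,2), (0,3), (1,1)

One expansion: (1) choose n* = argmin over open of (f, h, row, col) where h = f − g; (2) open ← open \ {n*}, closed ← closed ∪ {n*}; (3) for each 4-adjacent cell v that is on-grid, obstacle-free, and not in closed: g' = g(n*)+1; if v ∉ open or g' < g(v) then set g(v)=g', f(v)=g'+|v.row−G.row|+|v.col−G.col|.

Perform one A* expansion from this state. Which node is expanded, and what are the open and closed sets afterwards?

step 1: expand (0,4) (f=9, h=5) → closed; open now [(0,0) g=2 f=11, (0,5) g=5 f=9, (1,0) g=1 f=9, (1,3) g=4 f=9, (1,4) g=5 f=9]

expanded=(0,4); open=[(0,0) g=2 f=11, (0,5) g=5 f=9, (1,0) g=1 f=9, (1,3) g=4 f=9, (1,4) g=5 f=9]; closed=[(0,1), (0,2), (0,3), (0,4), (1,1)]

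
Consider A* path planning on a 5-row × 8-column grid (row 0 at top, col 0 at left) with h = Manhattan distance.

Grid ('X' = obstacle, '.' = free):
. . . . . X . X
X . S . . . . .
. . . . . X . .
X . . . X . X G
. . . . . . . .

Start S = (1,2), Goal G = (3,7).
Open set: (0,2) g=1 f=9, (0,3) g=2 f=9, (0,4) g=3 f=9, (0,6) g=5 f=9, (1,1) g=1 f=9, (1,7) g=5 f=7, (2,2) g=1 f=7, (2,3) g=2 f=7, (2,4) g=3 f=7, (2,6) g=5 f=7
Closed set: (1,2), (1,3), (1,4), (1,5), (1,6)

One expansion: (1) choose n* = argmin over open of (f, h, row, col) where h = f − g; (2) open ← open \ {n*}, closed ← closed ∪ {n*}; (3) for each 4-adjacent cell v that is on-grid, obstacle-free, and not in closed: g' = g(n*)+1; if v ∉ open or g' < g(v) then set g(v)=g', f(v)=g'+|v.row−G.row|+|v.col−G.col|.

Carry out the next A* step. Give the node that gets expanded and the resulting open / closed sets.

step 1: expand (1,7) (f=7, h=2) → closed; open now [(0,2) g=1 f=9, (0,3) g=2 f=9, (0,4) g=3 f=9, (0,6) g=5 f=9, (1,1) g=1 f=9, (2,2) g=1 f=7, (2,3) g=2 f=7, (2,4) g=3 f=7, (2,6) g=5 f=7, (2,7) g=6 f=7]

expanded=(1,7); open=[(0,2) g=1 f=9, (0,3) g=2 f=9, (0,4) g=3 f=9, (0,6) g=5 f=9, (1,1) g=1 f=9, (2,2) g=1 f=7, (2,3) g=2 f=7, (2,4) g=3 f=7, (2,6) g=5 f=7, (2,7) g=6 f=7]; closed=[(1,2), (1,3), (1,4), (1,5), (1,6), (1,7)]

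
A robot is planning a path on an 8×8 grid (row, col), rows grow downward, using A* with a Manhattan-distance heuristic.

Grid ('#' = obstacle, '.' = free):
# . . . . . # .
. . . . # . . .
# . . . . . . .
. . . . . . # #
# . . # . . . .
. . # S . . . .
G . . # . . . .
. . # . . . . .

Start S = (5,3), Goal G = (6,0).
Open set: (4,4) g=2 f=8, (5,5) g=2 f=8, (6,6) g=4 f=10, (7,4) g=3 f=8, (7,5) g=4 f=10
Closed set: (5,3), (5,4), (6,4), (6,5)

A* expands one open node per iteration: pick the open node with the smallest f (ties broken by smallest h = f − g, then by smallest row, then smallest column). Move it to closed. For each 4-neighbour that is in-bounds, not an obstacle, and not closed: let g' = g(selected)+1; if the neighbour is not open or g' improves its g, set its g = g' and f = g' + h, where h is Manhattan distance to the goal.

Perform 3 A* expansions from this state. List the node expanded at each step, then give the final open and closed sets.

step 1: expand (7,4) (f=8, h=5) → closed; open now [(4,4) g=2 f=8, (5,5) g=2 f=8, (6,6) g=4 f=10, (7,3) g=4 f=8, (7,5) g=4 f=10]
step 2: expand (7,3) (f=8, h=4) → closed; open now [(4,4) g=2 f=8, (5,5) g=2 f=8, (6,6) g=4 f=10, (7,5) g=4 f=10]
step 3: expand (4,4) (f=8, h=6) → closed; open now [(3,4) g=3 f=10, (4,5) g=3 f=10, (5,5) g=2 f=8, (6,6) g=4 f=10, (7,5) g=4 f=10]

order=[(7,4) → (7,3) → (4,4)]; open=[(3,4) g=3 f=10, (4,5) g=3 f=10, (5,5) g=2 f=8, (6,6) g=4 f=10, (7,5) g=4 f=10]; closed=[(4,4), (5,3), (5,4), (6,4), (6,5), (7,3), (7,4)]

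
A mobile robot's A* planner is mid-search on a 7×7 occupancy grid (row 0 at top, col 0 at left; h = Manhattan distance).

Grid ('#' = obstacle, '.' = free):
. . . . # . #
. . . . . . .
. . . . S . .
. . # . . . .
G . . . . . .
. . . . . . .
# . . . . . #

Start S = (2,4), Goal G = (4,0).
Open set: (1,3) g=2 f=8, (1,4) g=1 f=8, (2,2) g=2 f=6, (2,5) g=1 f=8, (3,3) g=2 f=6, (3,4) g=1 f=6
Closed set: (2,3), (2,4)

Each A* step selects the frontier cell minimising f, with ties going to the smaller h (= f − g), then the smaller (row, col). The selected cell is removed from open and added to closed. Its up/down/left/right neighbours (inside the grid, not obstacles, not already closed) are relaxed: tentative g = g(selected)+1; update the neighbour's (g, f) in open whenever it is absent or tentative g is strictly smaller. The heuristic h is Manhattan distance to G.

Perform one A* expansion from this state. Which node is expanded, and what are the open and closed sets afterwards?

step 1: expand (2,2) (f=6, h=4) → closed; open now [(1,2) g=3 f=8, (1,3) g=2 f=8, (1,4) g=1 f=8, (2,1) g=3 f=6, (2,5) g=1 f=8, (3,3) g=2 f=6, (3,4) g=1 f=6]

expanded=(2,2); open=[(1,2) g=3 f=8, (1,3) g=2 f=8, (1,4) g=1 f=8, (2,1) g=3 f=6, (2,5) g=1 f=8, (3,3) g=2 f=6, (3,4) g=1 f=6]; closed=[(2,2), (2,3), (2,4)]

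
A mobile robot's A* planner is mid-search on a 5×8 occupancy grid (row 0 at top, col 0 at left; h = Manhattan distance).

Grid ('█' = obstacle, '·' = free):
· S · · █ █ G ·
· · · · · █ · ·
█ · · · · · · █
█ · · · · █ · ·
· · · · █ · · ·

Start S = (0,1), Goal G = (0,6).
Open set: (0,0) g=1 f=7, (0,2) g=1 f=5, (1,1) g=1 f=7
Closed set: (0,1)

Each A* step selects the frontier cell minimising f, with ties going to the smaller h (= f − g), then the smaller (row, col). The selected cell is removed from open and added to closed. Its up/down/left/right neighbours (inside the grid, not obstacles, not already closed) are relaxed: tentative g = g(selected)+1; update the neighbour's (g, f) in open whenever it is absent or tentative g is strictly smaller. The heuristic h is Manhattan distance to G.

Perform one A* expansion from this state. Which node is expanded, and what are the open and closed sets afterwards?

step 1: expand (0,2) (f=5, h=4) → closed; open now [(0,0) g=1 f=7, (0,3) g=2 f=5, (1,1) g=1 f=7, (1,2) g=2 f=7]

expanded=(0,2); open=[(0,0) g=1 f=7, (0,3) g=2 f=5, (1,1) g=1 f=7, (1,2) g=2 f=7]; closed=[(0,1), (0,2)]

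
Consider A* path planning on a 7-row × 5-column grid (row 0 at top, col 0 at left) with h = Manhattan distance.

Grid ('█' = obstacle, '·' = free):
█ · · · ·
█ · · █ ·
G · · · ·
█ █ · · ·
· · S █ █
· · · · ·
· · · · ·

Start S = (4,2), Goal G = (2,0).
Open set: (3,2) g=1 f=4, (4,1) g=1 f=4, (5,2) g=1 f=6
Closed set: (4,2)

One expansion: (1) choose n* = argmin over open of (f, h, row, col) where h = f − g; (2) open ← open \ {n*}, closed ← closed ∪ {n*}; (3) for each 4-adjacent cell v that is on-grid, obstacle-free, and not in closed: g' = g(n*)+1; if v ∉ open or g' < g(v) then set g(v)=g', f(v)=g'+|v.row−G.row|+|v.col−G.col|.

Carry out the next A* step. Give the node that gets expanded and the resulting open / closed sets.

expanded=(3,2); open=[(2,2) g=2 f=4, (3,3) g=2 f=6, (4,1) g=1 f=4, (5,2) g=1 f=6]; closed=[(3,2), (4,2)]

step 1: expand (3,2) (f=4, h=3) → closed; open now [(2,2) g=2 f=4, (3,3) g=2 f=6, (4,1) g=1 f=4, (5,2) g=1 f=6]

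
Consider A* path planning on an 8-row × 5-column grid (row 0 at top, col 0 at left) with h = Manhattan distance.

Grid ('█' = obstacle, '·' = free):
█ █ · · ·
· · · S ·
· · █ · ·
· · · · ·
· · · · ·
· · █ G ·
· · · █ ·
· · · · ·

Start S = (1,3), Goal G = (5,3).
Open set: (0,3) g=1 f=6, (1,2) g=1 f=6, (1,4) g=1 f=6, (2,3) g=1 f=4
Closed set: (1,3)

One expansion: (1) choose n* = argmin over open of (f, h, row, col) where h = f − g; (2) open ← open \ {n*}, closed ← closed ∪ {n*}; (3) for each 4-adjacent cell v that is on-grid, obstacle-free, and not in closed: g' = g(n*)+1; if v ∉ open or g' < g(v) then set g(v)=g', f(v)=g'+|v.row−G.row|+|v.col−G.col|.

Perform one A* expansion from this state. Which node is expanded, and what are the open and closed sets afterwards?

step 1: expand (2,3) (f=4, h=3) → closed; open now [(0,3) g=1 f=6, (1,2) g=1 f=6, (1,4) g=1 f=6, (2,4) g=2 f=6, (3,3) g=2 f=4]

expanded=(2,3); open=[(0,3) g=1 f=6, (1,2) g=1 f=6, (1,4) g=1 f=6, (2,4) g=2 f=6, (3,3) g=2 f=4]; closed=[(1,3), (2,3)]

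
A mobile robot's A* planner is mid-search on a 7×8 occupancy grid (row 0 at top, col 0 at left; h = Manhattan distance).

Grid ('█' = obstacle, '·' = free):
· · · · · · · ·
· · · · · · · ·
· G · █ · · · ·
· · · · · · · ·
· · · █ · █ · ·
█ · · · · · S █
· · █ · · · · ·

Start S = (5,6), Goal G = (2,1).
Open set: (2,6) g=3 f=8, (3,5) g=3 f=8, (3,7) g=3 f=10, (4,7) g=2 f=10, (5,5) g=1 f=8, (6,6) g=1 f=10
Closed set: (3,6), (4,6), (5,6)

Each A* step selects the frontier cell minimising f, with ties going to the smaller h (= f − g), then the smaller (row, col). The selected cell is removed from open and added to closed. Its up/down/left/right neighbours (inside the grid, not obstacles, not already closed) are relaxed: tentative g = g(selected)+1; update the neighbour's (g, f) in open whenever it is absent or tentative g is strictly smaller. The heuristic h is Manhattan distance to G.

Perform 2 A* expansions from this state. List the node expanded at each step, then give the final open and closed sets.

step 1: expand (2,6) (f=8, h=5) → closed; open now [(1,6) g=4 f=10, (2,5) g=4 f=8, (2,7) g=4 f=10, (3,5) g=3 f=8, (3,7) g=3 f=10, (4,7) g=2 f=10, (5,5) g=1 f=8, (6,6) g=1 f=10]
step 2: expand (2,5) (f=8, h=4) → closed; open now [(1,5) g=5 f=10, (1,6) g=4 f=10, (2,4) g=5 f=8, (2,7) g=4 f=10, (3,5) g=3 f=8, (3,7) g=3 f=10, (4,7) g=2 f=10, (5,5) g=1 f=8, (6,6) g=1 f=10]

order=[(2,6) → (2,5)]; open=[(1,5) g=5 f=10, (1,6) g=4 f=10, (2,4) g=5 f=8, (2,7) g=4 f=10, (3,5) g=3 f=8, (3,7) g=3 f=10, (4,7) g=2 f=10, (5,5) g=1 f=8, (6,6) g=1 f=10]; closed=[(2,5), (2,6), (3,6), (4,6), (5,6)]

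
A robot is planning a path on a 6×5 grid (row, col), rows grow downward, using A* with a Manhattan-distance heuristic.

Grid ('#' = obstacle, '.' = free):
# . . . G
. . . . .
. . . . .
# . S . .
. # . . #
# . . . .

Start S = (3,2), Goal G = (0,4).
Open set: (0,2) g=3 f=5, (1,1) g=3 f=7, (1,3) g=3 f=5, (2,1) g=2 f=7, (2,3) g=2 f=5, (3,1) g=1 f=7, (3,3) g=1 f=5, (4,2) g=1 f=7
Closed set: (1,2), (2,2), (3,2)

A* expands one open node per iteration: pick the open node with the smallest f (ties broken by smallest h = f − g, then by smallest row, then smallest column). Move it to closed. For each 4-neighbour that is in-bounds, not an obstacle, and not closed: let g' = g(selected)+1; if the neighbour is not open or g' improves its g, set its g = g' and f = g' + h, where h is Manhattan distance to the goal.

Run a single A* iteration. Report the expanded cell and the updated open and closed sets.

expanded=(0,2); open=[(0,1) g=4 f=7, (0,3) g=4 f=5, (1,1) g=3 f=7, (1,3) g=3 f=5, (2,1) g=2 f=7, (2,3) g=2 f=5, (3,1) g=1 f=7, (3,3) g=1 f=5, (4,2) g=1 f=7]; closed=[(0,2), (1,2), (2,2), (3,2)]

step 1: expand (0,2) (f=5, h=2) → closed; open now [(0,1) g=4 f=7, (0,3) g=4 f=5, (1,1) g=3 f=7, (1,3) g=3 f=5, (2,1) g=2 f=7, (2,3) g=2 f=5, (3,1) g=1 f=7, (3,3) g=1 f=5, (4,2) g=1 f=7]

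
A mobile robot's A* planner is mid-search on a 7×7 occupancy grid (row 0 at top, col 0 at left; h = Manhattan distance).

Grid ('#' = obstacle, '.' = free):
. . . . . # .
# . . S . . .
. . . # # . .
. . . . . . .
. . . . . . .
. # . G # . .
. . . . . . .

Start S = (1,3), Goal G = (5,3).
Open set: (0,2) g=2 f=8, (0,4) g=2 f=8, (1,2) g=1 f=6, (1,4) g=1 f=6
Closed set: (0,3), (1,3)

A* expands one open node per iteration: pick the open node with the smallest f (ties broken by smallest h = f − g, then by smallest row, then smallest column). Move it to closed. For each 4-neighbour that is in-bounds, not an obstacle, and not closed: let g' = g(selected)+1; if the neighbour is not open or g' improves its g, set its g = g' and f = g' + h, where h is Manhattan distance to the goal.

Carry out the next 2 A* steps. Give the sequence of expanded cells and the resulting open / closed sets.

order=[(1,2) → (2,2)]; open=[(0,2) g=2 f=8, (0,4) g=2 f=8, (1,1) g=2 f=8, (1,4) g=1 f=6, (2,1) g=3 f=8, (3,2) g=3 f=6]; closed=[(0,3), (1,2), (1,3), (2,2)]

step 1: expand (1,2) (f=6, h=5) → closed; open now [(0,2) g=2 f=8, (0,4) g=2 f=8, (1,1) g=2 f=8, (1,4) g=1 f=6, (2,2) g=2 f=6]
step 2: expand (2,2) (f=6, h=4) → closed; open now [(0,2) g=2 f=8, (0,4) g=2 f=8, (1,1) g=2 f=8, (1,4) g=1 f=6, (2,1) g=3 f=8, (3,2) g=3 f=6]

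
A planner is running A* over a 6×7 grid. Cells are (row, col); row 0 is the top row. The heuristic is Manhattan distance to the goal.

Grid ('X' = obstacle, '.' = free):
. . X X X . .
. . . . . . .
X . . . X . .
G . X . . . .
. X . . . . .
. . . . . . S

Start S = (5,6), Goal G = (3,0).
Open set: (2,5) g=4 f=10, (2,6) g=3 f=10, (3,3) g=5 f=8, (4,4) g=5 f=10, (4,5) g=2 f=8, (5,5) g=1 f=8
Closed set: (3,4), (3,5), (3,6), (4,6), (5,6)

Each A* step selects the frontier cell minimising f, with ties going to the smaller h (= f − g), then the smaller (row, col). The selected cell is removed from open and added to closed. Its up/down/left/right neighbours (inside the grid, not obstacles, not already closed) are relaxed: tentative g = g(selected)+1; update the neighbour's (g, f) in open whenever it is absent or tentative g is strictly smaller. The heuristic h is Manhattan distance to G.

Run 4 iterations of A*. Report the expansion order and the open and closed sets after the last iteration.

step 1: expand (3,3) (f=8, h=3) → closed; open now [(2,3) g=6 f=10, (2,5) g=4 f=10, (2,6) g=3 f=10, (4,3) g=6 f=10, (4,4) g=5 f=10, (4,5) g=2 f=8, (5,5) g=1 f=8]
step 2: expand (4,5) (f=8, h=6) → closed; open now [(2,3) g=6 f=10, (2,5) g=4 f=10, (2,6) g=3 f=10, (4,3) g=6 f=10, (4,4) g=3 f=8, (5,5) g=1 f=8]
step 3: expand (4,4) (f=8, h=5) → closed; open now [(2,3) g=6 f=10, (2,5) g=4 f=10, (2,6) g=3 f=10, (4,3) g=4 f=8, (5,4) g=4 f=10, (5,5) g=1 f=8]
step 4: expand (4,3) (f=8, h=4) → closed; open now [(2,3) g=6 f=10, (2,5) g=4 f=10, (2,6) g=3 f=10, (4,2) g=5 f=8, (5,3) g=5 f=10, (5,4) g=4 f=10, (5,5) g=1 f=8]

order=[(3,3) → (4,5) → (4,4) → (4,3)]; open=[(2,3) g=6 f=10, (2,5) g=4 f=10, (2,6) g=3 f=10, (4,2) g=5 f=8, (5,3) g=5 f=10, (5,4) g=4 f=10, (5,5) g=1 f=8]; closed=[(3,3), (3,4), (3,5), (3,6), (4,3), (4,4), (4,5), (4,6), (5,6)]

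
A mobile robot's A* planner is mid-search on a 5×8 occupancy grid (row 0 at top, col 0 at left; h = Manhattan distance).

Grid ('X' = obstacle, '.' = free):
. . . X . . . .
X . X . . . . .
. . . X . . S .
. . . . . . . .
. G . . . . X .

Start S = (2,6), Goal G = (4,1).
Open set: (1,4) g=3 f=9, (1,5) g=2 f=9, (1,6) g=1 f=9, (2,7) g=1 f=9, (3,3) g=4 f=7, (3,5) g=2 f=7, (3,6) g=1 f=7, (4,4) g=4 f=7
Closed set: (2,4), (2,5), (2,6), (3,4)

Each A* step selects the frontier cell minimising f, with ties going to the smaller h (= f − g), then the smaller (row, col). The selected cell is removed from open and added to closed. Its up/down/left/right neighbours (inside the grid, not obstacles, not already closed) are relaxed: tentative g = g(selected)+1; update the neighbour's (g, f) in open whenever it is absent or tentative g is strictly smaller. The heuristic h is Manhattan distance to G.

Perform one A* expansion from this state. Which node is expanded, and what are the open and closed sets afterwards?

expanded=(3,3); open=[(1,4) g=3 f=9, (1,5) g=2 f=9, (1,6) g=1 f=9, (2,7) g=1 f=9, (3,2) g=5 f=7, (3,5) g=2 f=7, (3,6) g=1 f=7, (4,3) g=5 f=7, (4,4) g=4 f=7]; closed=[(2,4), (2,5), (2,6), (3,3), (3,4)]

step 1: expand (3,3) (f=7, h=3) → closed; open now [(1,4) g=3 f=9, (1,5) g=2 f=9, (1,6) g=1 f=9, (2,7) g=1 f=9, (3,2) g=5 f=7, (3,5) g=2 f=7, (3,6) g=1 f=7, (4,3) g=5 f=7, (4,4) g=4 f=7]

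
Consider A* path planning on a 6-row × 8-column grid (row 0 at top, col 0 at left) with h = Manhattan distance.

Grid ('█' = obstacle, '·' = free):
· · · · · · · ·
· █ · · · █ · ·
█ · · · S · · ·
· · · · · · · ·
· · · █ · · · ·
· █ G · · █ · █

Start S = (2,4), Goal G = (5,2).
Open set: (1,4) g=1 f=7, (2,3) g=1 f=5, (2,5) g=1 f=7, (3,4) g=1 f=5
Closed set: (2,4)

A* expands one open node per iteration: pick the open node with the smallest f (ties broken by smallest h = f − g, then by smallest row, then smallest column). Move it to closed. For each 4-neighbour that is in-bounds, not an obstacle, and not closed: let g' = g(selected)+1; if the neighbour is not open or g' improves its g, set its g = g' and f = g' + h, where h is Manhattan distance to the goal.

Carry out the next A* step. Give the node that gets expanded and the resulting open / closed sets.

step 1: expand (2,3) (f=5, h=4) → closed; open now [(1,3) g=2 f=7, (1,4) g=1 f=7, (2,2) g=2 f=5, (2,5) g=1 f=7, (3,3) g=2 f=5, (3,4) g=1 f=5]

expanded=(2,3); open=[(1,3) g=2 f=7, (1,4) g=1 f=7, (2,2) g=2 f=5, (2,5) g=1 f=7, (3,3) g=2 f=5, (3,4) g=1 f=5]; closed=[(2,3), (2,4)]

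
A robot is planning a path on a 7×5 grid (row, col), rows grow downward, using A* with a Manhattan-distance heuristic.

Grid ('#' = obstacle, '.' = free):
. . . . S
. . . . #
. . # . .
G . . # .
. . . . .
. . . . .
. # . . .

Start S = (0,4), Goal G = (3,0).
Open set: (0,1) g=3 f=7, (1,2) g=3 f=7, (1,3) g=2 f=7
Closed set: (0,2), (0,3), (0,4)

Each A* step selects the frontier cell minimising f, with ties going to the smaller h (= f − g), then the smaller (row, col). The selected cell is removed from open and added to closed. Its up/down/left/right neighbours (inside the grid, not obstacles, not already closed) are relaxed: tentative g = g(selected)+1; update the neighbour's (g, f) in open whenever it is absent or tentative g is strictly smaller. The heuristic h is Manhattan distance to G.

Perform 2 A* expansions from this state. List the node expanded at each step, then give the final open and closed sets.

order=[(0,1) → (0,0)]; open=[(1,0) g=5 f=7, (1,1) g=4 f=7, (1,2) g=3 f=7, (1,3) g=2 f=7]; closed=[(0,0), (0,1), (0,2), (0,3), (0,4)]

step 1: expand (0,1) (f=7, h=4) → closed; open now [(0,0) g=4 f=7, (1,1) g=4 f=7, (1,2) g=3 f=7, (1,3) g=2 f=7]
step 2: expand (0,0) (f=7, h=3) → closed; open now [(1,0) g=5 f=7, (1,1) g=4 f=7, (1,2) g=3 f=7, (1,3) g=2 f=7]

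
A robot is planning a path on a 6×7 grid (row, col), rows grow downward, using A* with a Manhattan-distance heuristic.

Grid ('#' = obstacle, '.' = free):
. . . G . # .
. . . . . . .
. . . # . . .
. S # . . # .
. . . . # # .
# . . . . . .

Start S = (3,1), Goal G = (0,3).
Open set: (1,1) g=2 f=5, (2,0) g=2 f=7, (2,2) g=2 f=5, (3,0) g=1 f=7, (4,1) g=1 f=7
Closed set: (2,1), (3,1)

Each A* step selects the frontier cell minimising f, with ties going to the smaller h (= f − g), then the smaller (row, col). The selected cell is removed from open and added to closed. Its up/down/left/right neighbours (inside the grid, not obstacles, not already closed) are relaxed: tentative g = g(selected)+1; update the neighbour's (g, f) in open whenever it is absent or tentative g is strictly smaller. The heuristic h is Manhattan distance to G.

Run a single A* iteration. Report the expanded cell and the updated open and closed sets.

step 1: expand (1,1) (f=5, h=3) → closed; open now [(0,1) g=3 f=5, (1,0) g=3 f=7, (1,2) g=3 f=5, (2,0) g=2 f=7, (2,2) g=2 f=5, (3,0) g=1 f=7, (4,1) g=1 f=7]

expanded=(1,1); open=[(0,1) g=3 f=5, (1,0) g=3 f=7, (1,2) g=3 f=5, (2,0) g=2 f=7, (2,2) g=2 f=5, (3,0) g=1 f=7, (4,1) g=1 f=7]; closed=[(1,1), (2,1), (3,1)]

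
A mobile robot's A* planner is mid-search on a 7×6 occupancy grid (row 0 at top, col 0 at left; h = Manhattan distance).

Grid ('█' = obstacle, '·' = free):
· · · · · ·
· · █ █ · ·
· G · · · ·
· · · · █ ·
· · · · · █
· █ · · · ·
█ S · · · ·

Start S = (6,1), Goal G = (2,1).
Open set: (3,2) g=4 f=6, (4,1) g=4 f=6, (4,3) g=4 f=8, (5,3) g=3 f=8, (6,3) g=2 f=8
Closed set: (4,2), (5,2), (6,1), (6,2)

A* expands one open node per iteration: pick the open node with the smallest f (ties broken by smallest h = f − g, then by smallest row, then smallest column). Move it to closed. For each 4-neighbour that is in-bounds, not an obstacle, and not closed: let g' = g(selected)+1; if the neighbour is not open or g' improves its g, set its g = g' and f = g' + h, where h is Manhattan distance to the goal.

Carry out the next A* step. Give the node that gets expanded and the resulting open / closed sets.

step 1: expand (3,2) (f=6, h=2) → closed; open now [(2,2) g=5 f=6, (3,1) g=5 f=6, (3,3) g=5 f=8, (4,1) g=4 f=6, (4,3) g=4 f=8, (5,3) g=3 f=8, (6,3) g=2 f=8]

expanded=(3,2); open=[(2,2) g=5 f=6, (3,1) g=5 f=6, (3,3) g=5 f=8, (4,1) g=4 f=6, (4,3) g=4 f=8, (5,3) g=3 f=8, (6,3) g=2 f=8]; closed=[(3,2), (4,2), (5,2), (6,1), (6,2)]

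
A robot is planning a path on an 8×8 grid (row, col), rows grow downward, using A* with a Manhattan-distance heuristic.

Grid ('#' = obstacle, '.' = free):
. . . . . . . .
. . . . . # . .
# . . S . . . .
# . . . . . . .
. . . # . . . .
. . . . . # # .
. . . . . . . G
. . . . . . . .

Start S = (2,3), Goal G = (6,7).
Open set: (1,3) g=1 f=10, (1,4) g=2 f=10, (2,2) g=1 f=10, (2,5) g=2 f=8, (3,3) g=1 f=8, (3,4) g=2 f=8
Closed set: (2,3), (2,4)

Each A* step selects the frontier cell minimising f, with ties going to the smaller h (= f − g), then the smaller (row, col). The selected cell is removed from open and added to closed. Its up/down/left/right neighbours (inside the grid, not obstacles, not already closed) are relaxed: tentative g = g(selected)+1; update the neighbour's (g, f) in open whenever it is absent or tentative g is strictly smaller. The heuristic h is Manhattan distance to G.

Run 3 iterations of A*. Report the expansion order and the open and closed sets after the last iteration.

step 1: expand (2,5) (f=8, h=6) → closed; open now [(1,3) g=1 f=10, (1,4) g=2 f=10, (2,2) g=1 f=10, (2,6) g=3 f=8, (3,3) g=1 f=8, (3,4) g=2 f=8, (3,5) g=3 f=8]
step 2: expand (2,6) (f=8, h=5) → closed; open now [(1,3) g=1 f=10, (1,4) g=2 f=10, (1,6) g=4 f=10, (2,2) g=1 f=10, (2,7) g=4 f=8, (3,3) g=1 f=8, (3,4) g=2 f=8, (3,5) g=3 f=8, (3,6) g=4 f=8]
step 3: expand (2,7) (f=8, h=4) → closed; open now [(1,3) g=1 f=10, (1,4) g=2 f=10, (1,6) g=4 f=10, (1,7) g=5 f=10, (2,2) g=1 f=10, (3,3) g=1 f=8, (3,4) g=2 f=8, (3,5) g=3 f=8, (3,6) g=4 f=8, (3,7) g=5 f=8]

order=[(2,5) → (2,6) → (2,7)]; open=[(1,3) g=1 f=10, (1,4) g=2 f=10, (1,6) g=4 f=10, (1,7) g=5 f=10, (2,2) g=1 f=10, (3,3) g=1 f=8, (3,4) g=2 f=8, (3,5) g=3 f=8, (3,6) g=4 f=8, (3,7) g=5 f=8]; closed=[(2,3), (2,4), (2,5), (2,6), (2,7)]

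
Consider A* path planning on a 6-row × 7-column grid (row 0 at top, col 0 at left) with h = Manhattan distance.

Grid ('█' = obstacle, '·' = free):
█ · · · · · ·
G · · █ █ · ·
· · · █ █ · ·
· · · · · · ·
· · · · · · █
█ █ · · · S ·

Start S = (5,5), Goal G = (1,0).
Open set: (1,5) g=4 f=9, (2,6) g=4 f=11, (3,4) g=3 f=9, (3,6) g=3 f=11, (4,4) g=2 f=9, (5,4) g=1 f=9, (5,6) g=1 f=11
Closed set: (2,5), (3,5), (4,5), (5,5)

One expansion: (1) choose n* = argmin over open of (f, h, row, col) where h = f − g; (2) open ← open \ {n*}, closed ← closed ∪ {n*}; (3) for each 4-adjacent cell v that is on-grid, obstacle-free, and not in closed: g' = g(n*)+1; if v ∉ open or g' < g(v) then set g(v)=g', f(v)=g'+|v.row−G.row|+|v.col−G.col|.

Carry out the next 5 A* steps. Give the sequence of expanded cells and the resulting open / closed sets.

step 1: expand (1,5) (f=9, h=5) → closed; open now [(0,5) g=5 f=11, (1,6) g=5 f=11, (2,6) g=4 f=11, (3,4) g=3 f=9, (3,6) g=3 f=11, (4,4) g=2 f=9, (5,4) g=1 f=9, (5,6) g=1 f=11]
step 2: expand (3,4) (f=9, h=6) → closed; open now [(0,5) g=5 f=11, (1,6) g=5 f=11, (2,6) g=4 f=11, (3,3) g=4 f=9, (3,6) g=3 f=11, (4,4) g=2 f=9, (5,4) g=1 f=9, (5,6) g=1 f=11]
step 3: expand (3,3) (f=9, h=5) → closed; open now [(0,5) g=5 f=11, (1,6) g=5 f=11, (2,6) g=4 f=11, (3,2) g=5 f=9, (3,6) g=3 f=11, (4,3) g=5 f=11, (4,4) g=2 f=9, (5,4) g=1 f=9, (5,6) g=1 f=11]
step 4: expand (3,2) (f=9, h=4) → closed; open now [(0,5) g=5 f=11, (1,6) g=5 f=11, (2,2) g=6 f=9, (2,6) g=4 f=11, (3,1) g=6 f=9, (3,6) g=3 f=11, (4,2) g=6 f=11, (4,3) g=5 f=11, (4,4) g=2 f=9, (5,4) g=1 f=9, (5,6) g=1 f=11]
step 5: expand (2,2) (f=9, h=3) → closed; open now [(0,5) g=5 f=11, (1,2) g=7 f=9, (1,6) g=5 f=11, (2,1) g=7 f=9, (2,6) g=4 f=11, (3,1) g=6 f=9, (3,6) g=3 f=11, (4,2) g=6 f=11, (4,3) g=5 f=11, (4,4) g=2 f=9, (5,4) g=1 f=9, (5,6) g=1 f=11]

order=[(1,5) → (3,4) → (3,3) → (3,2) → (2,2)]; open=[(0,5) g=5 f=11, (1,2) g=7 f=9, (1,6) g=5 f=11, (2,1) g=7 f=9, (2,6) g=4 f=11, (3,1) g=6 f=9, (3,6) g=3 f=11, (4,2) g=6 f=11, (4,3) g=5 f=11, (4,4) g=2 f=9, (5,4) g=1 f=9, (5,6) g=1 f=11]; closed=[(1,5), (2,2), (2,5), (3,2), (3,3), (3,4), (3,5), (4,5), (5,5)]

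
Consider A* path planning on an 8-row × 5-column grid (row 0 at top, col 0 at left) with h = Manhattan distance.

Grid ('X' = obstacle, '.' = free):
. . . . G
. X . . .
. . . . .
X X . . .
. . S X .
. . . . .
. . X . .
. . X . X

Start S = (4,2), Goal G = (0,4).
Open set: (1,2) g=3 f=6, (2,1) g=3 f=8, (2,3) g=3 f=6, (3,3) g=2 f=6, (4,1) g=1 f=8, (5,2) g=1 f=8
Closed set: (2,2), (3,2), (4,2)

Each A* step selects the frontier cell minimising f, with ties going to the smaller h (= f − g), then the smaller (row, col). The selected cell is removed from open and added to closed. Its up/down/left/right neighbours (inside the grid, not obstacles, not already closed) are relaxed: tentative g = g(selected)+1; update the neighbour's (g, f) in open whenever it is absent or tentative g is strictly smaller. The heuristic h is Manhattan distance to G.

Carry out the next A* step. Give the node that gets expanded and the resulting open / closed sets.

step 1: expand (1,2) (f=6, h=3) → closed; open now [(0,2) g=4 f=6, (1,3) g=4 f=6, (2,1) g=3 f=8, (2,3) g=3 f=6, (3,3) g=2 f=6, (4,1) g=1 f=8, (5,2) g=1 f=8]

expanded=(1,2); open=[(0,2) g=4 f=6, (1,3) g=4 f=6, (2,1) g=3 f=8, (2,3) g=3 f=6, (3,3) g=2 f=6, (4,1) g=1 f=8, (5,2) g=1 f=8]; closed=[(1,2), (2,2), (3,2), (4,2)]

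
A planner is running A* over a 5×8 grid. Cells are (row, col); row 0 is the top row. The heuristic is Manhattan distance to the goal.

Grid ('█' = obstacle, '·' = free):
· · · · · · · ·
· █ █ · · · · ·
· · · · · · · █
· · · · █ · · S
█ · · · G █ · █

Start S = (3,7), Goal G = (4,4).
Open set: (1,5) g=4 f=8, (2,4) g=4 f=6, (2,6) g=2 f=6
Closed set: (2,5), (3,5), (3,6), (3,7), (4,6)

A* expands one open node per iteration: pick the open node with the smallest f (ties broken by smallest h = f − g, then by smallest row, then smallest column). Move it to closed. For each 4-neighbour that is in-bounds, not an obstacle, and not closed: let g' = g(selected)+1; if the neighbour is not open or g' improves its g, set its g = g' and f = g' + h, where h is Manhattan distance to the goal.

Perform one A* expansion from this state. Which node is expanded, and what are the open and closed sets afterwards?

step 1: expand (2,4) (f=6, h=2) → closed; open now [(1,4) g=5 f=8, (1,5) g=4 f=8, (2,3) g=5 f=8, (2,6) g=2 f=6]

expanded=(2,4); open=[(1,4) g=5 f=8, (1,5) g=4 f=8, (2,3) g=5 f=8, (2,6) g=2 f=6]; closed=[(2,4), (2,5), (3,5), (3,6), (3,7), (4,6)]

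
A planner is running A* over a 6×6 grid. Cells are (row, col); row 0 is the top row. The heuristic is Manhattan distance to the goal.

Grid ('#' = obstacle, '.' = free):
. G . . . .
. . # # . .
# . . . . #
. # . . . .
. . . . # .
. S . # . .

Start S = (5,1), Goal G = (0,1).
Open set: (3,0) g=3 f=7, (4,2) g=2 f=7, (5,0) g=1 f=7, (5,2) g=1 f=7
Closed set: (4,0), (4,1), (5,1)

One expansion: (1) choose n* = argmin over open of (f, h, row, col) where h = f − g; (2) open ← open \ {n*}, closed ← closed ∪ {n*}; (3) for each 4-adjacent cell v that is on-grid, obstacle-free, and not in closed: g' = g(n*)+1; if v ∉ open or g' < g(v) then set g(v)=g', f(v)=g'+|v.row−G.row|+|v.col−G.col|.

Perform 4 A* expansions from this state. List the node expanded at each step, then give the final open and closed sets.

step 1: expand (3,0) (f=7, h=4) → closed; open now [(4,2) g=2 f=7, (5,0) g=1 f=7, (5,2) g=1 f=7]
step 2: expand (4,2) (f=7, h=5) → closed; open now [(3,2) g=3 f=7, (4,3) g=3 f=9, (5,0) g=1 f=7, (5,2) g=1 f=7]
step 3: expand (3,2) (f=7, h=4) → closed; open now [(2,2) g=4 f=7, (3,3) g=4 f=9, (4,3) g=3 f=9, (5,0) g=1 f=7, (5,2) g=1 f=7]
step 4: expand (2,2) (f=7, h=3) → closed; open now [(2,1) g=5 f=7, (2,3) g=5 f=9, (3,3) g=4 f=9, (4,3) g=3 f=9, (5,0) g=1 f=7, (5,2) g=1 f=7]

order=[(3,0) → (4,2) → (3,2) → (2,2)]; open=[(2,1) g=5 f=7, (2,3) g=5 f=9, (3,3) g=4 f=9, (4,3) g=3 f=9, (5,0) g=1 f=7, (5,2) g=1 f=7]; closed=[(2,2), (3,0), (3,2), (4,0), (4,1), (4,2), (5,1)]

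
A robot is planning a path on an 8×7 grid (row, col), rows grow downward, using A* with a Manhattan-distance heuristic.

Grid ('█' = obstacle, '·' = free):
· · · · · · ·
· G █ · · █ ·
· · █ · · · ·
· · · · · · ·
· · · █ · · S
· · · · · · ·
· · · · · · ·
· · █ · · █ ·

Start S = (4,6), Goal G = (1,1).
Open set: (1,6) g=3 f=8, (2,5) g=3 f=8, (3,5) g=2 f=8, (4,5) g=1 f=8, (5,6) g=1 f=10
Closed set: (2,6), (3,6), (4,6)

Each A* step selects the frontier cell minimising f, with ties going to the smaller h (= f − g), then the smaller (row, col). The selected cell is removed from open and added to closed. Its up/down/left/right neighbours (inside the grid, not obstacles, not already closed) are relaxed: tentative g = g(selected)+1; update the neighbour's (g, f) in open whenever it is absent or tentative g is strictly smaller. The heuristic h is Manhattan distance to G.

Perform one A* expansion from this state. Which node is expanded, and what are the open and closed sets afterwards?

expanded=(1,6); open=[(0,6) g=4 f=10, (2,5) g=3 f=8, (3,5) g=2 f=8, (4,5) g=1 f=8, (5,6) g=1 f=10]; closed=[(1,6), (2,6), (3,6), (4,6)]

step 1: expand (1,6) (f=8, h=5) → closed; open now [(0,6) g=4 f=10, (2,5) g=3 f=8, (3,5) g=2 f=8, (4,5) g=1 f=8, (5,6) g=1 f=10]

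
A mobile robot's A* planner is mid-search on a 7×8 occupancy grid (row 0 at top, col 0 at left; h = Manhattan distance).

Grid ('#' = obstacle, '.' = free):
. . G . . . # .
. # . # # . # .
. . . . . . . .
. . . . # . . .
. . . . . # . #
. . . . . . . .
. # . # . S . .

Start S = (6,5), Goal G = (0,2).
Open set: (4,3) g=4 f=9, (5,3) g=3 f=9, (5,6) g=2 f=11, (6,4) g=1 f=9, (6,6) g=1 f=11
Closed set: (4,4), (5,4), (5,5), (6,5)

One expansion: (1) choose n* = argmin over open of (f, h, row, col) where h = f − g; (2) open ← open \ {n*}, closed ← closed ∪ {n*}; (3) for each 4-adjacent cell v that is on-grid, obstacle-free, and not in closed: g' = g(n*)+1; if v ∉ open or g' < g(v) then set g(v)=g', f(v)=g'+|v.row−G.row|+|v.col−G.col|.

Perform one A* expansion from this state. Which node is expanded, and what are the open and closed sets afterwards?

expanded=(4,3); open=[(3,3) g=5 f=9, (4,2) g=5 f=9, (5,3) g=3 f=9, (5,6) g=2 f=11, (6,4) g=1 f=9, (6,6) g=1 f=11]; closed=[(4,3), (4,4), (5,4), (5,5), (6,5)]

step 1: expand (4,3) (f=9, h=5) → closed; open now [(3,3) g=5 f=9, (4,2) g=5 f=9, (5,3) g=3 f=9, (5,6) g=2 f=11, (6,4) g=1 f=9, (6,6) g=1 f=11]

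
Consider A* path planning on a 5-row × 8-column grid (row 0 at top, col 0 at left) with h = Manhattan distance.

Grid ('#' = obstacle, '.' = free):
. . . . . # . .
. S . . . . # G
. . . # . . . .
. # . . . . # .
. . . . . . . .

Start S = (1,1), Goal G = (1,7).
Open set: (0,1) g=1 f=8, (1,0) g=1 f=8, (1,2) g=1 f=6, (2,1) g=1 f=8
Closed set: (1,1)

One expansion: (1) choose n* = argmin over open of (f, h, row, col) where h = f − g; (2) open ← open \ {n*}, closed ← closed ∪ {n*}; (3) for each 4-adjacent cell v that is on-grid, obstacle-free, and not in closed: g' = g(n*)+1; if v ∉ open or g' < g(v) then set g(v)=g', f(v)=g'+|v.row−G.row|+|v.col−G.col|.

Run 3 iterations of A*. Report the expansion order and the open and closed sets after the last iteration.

order=[(1,2) → (1,3) → (1,4)]; open=[(0,1) g=1 f=8, (0,2) g=2 f=8, (0,3) g=3 f=8, (0,4) g=4 f=8, (1,0) g=1 f=8, (1,5) g=4 f=6, (2,1) g=1 f=8, (2,2) g=2 f=8, (2,4) g=4 f=8]; closed=[(1,1), (1,2), (1,3), (1,4)]

step 1: expand (1,2) (f=6, h=5) → closed; open now [(0,1) g=1 f=8, (0,2) g=2 f=8, (1,0) g=1 f=8, (1,3) g=2 f=6, (2,1) g=1 f=8, (2,2) g=2 f=8]
step 2: expand (1,3) (f=6, h=4) → closed; open now [(0,1) g=1 f=8, (0,2) g=2 f=8, (0,3) g=3 f=8, (1,0) g=1 f=8, (1,4) g=3 f=6, (2,1) g=1 f=8, (2,2) g=2 f=8]
step 3: expand (1,4) (f=6, h=3) → closed; open now [(0,1) g=1 f=8, (0,2) g=2 f=8, (0,3) g=3 f=8, (0,4) g=4 f=8, (1,0) g=1 f=8, (1,5) g=4 f=6, (2,1) g=1 f=8, (2,2) g=2 f=8, (2,4) g=4 f=8]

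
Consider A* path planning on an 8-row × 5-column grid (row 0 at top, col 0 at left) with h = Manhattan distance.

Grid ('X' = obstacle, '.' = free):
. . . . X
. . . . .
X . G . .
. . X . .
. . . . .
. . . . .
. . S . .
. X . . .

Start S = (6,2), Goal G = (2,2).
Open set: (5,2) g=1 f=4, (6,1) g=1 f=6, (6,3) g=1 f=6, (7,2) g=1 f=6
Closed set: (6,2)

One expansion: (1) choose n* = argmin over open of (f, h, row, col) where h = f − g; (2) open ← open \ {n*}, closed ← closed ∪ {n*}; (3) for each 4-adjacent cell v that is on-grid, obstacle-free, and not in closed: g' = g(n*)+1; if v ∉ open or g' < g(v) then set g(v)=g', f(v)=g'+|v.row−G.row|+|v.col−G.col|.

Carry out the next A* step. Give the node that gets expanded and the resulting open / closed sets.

expanded=(5,2); open=[(4,2) g=2 f=4, (5,1) g=2 f=6, (5,3) g=2 f=6, (6,1) g=1 f=6, (6,3) g=1 f=6, (7,2) g=1 f=6]; closed=[(5,2), (6,2)]

step 1: expand (5,2) (f=4, h=3) → closed; open now [(4,2) g=2 f=4, (5,1) g=2 f=6, (5,3) g=2 f=6, (6,1) g=1 f=6, (6,3) g=1 f=6, (7,2) g=1 f=6]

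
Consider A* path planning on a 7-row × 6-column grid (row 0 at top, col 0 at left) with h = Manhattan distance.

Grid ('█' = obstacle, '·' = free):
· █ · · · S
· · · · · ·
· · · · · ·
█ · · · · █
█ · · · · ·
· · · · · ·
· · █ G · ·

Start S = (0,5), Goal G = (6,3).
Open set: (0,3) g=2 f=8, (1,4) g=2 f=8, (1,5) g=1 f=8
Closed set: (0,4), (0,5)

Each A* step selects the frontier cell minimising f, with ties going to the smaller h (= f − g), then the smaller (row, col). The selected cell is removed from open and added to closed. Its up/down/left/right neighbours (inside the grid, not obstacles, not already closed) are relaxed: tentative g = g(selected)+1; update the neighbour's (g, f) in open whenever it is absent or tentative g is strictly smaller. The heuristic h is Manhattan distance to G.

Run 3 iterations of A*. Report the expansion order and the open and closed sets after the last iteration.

step 1: expand (0,3) (f=8, h=6) → closed; open now [(0,2) g=3 f=10, (1,3) g=3 f=8, (1,4) g=2 f=8, (1,5) g=1 f=8]
step 2: expand (1,3) (f=8, h=5) → closed; open now [(0,2) g=3 f=10, (1,2) g=4 f=10, (1,4) g=2 f=8, (1,5) g=1 f=8, (2,3) g=4 f=8]
step 3: expand (2,3) (f=8, h=4) → closed; open now [(0,2) g=3 f=10, (1,2) g=4 f=10, (1,4) g=2 f=8, (1,5) g=1 f=8, (2,2) g=5 f=10, (2,4) g=5 f=10, (3,3) g=5 f=8]

order=[(0,3) → (1,3) → (2,3)]; open=[(0,2) g=3 f=10, (1,2) g=4 f=10, (1,4) g=2 f=8, (1,5) g=1 f=8, (2,2) g=5 f=10, (2,4) g=5 f=10, (3,3) g=5 f=8]; closed=[(0,3), (0,4), (0,5), (1,3), (2,3)]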